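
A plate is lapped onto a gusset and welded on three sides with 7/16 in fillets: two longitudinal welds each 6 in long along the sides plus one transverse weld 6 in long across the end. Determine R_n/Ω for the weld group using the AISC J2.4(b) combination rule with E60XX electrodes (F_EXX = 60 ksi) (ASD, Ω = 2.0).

t_e = 0.707 × 0.4375 = 0.3093 in.
R_nwl = 0.6 × 60 × 0.3093 × 12 = 133.6 kip (longitudinal, 2 welds).
R_nwt = 0.6 × 60 × 0.3093 × 6 = 66.81 kip (transverse, base value).
(i) R_nwl + R_nwt = 200.4 kip; (ii) 0.85 R_nwl + 1.5 R_nwt = 213.8 kip.
R_n = max = 213.8 kip [governs: (ii)]; R_n/Ω = 106.9 kip.

R_n/Ω ≈ 107 kip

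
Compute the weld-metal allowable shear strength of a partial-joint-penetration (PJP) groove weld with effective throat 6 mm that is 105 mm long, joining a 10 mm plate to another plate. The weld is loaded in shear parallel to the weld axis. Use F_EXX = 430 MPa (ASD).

R_n/Ω ≈ 81.3 kN

Effective throat (given) t_e = 6 mm.
A_we = 6 × 105 = 630 mm².
F_nw = 0.6 F_EXX = 258 MPa.
R_n/Ω = (258 × 630) / 2.0 × 10⁻³ = 81.27 kN.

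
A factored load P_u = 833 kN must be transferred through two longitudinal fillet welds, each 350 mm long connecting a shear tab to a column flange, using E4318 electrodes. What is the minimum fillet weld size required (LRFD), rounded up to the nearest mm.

E43XX → F_EXX = 430 MPa.
Total weld length L = 700 mm.
Required throat t_e = P_u / (φ × 0.6 F_EXX × L) = 833 / (0.75 × 0.6 × 430 × 700 × 10⁻³) = 6.15 mm.
Required leg w = t_e / 0.707 = 8.699 mm → use 9 mm.

w = 9 mm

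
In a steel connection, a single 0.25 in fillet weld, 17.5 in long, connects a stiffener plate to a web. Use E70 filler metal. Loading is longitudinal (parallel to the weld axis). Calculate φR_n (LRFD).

φR_n ≈ 97.4 kips

E70XX → F_EXX = 70 ksi.
Effective throat t_e = 0.707 × 0.25 = 0.1767 in.
Total length L = 17.5 in; A_we = 0.1767 × 17.5 = 3.093 in².
F_nw = 0.6 F_EXX = 0.6 × 70 = 42 ksi.
φR_n = 0.75 × 42 × 3.093 = 97.43 kips.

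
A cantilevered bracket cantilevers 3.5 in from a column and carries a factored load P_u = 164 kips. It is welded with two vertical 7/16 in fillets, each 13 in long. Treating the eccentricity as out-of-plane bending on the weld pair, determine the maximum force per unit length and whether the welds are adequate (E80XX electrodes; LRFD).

f_max ≈ 12 kip/in; NOT adequate

E80XX → F_EXX = 80 ksi.
L_w = 2 × 13 = 26 in; section modulus (unit throat) S = 2 × L²/6 = 56.33 in².
Direct shear f_v = P/L_w = 164/26 = 6.308 kip/in.
Moment M = P × e = 164 × 3.5 = 574 kip·in; bending f_b = M/S = 10.19 kip/in.
f_max = √(f_v² + f_b²) = √(6.308² + 10.19²) = 11.98 kip/in.
φr_n = 0.75 × 0.6 × 80 × (0.707 × 0.4375) = 11.14 kip/in → NOT adequate.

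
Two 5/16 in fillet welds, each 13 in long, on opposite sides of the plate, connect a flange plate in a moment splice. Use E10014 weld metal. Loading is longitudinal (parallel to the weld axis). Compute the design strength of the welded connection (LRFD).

φR_n ≈ 258 kips

E100XX → F_EXX = 100 ksi.
Effective throat t_e = 0.707 × 0.3125 = 0.2209 in.
Total length L = 26 in; A_we = 0.2209 × 26 = 5.744 in².
F_nw = 0.6 F_EXX = 0.6 × 100 = 60 ksi.
φR_n = 0.75 × 60 × 5.744 = 258.5 kips.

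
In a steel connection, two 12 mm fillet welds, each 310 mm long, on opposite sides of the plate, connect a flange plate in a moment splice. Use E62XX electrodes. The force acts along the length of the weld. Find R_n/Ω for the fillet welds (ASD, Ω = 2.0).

R_n/Ω ≈ 978 kN

E62XX → F_EXX = 620 MPa.
Effective throat t_e = 0.707 × 12 = 8.484 mm.
Total length L = 620 mm; A_we = 8.484 × 620 = 5260 mm².
F_nw = 0.6 F_EXX = 0.6 × 620 = 372 MPa.
R_n = 372 × 5260 × 10⁻³ = 1957 kN; R_n/Ω = 1957/2.0 = 978.4 kN.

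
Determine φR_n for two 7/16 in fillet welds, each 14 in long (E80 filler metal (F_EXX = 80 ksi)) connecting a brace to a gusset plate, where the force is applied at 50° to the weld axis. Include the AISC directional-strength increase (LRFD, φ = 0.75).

φR_n ≈ 416 kip

t_e = 0.707 × 0.4375 = 0.3093 in; A_we = 0.3093 × 28 = 8.661 in².
Directional factor: 1.0 + 0.5 sin^1.5(50°) = 1.335.
F_nw = 0.6 × 80 × 1.335 = 64.09 ksi.
φR_n = 0.75 × 64.09 × 8.661 = 416.3 kip.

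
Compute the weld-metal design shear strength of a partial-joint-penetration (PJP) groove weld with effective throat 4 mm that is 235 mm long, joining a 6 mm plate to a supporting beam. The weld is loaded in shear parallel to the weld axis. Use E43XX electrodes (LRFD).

E43XX → F_EXX = 430 MPa.
Effective throat (given) t_e = 4 mm.
A_we = 4 × 235 = 940 mm².
F_nw = 0.6 F_EXX = 258 MPa.
φR_n = 0.75 × 258 × 940 × 10⁻³ = 181.9 kN.

φR_n ≈ 182 kN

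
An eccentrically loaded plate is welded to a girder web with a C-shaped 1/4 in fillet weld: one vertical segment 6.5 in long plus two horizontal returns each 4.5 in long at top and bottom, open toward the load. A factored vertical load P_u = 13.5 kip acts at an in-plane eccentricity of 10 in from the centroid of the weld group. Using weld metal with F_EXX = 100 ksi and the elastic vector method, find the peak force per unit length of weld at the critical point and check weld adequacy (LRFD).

f_max ≈ 4.69 kip/in; adequate

Total weld length L_w = 15.5 in. Treat welds as unit-width lines.
Centroid: x̄ = 2×4.5×2.25 / 15.5 = 1.306 in from the vertical weld.
Polar moment about centroid: J = I_x + I_y = [6.5³/12 + 2×4.5×3.25²] + [6.5×1.306² + 2(4.5³/12 + 4.5×0.9435²)] = 152.2 in³.
Direct shear f_v = P/L_w = 13.5 / 15.5 = 0.871 kip/in (vertical).
Torsion M = P·e = 13.5 × 10 = 135 kip·in.
Critical point at (x, y) = (3.194, 3.25) from centroid. f_tx = M·y/J = 2.882 kip/in; f_ty = M·x/J = 2.832 kip/in.
Resultant f_max = √[f_tx² + (f_v + f_ty)²] = √[2.882² + (0.871 + 2.832)²] = 4.692 kip/in.
Capacity per unit length: φr_n = 0.75 × 0.6 × 100 × (0.707 × 0.25) = 7.954 kip/in.
4.692 ≤ 7.954 → adequate.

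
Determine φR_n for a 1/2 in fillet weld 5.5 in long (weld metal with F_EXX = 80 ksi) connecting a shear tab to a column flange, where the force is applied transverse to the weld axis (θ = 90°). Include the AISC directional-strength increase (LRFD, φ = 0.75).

φR_n ≈ 105 kip

t_e = 0.707 × 0.5 = 0.3535 in; A_we = 0.3535 × 5.5 = 1.944 in².
Directional factor: 1.0 + 0.5 sin^1.5(90°) = 1.5.
F_nw = 0.6 × 80 × 1.5 = 72 ksi.
φR_n = 0.75 × 72 × 1.944 = 105 kip.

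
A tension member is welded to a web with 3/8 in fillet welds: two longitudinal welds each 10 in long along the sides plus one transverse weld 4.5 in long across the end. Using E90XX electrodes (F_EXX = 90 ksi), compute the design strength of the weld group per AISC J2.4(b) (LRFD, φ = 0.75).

t_e = 0.707 × 0.375 = 0.2651 in.
R_nwl = 0.6 × 90 × 0.2651 × 20 = 286.3 kip (longitudinal, 2 welds).
R_nwt = 0.6 × 90 × 0.2651 × 4.5 = 64.43 kip (transverse, base value).
(i) R_nwl + R_nwt = 350.8 kip; (ii) 0.85 R_nwl + 1.5 R_nwt = 340 kip.
R_n = max = 350.8 kip [governs: (i)]; φR_n = 263.1 kip.

φR_n ≈ 263 kip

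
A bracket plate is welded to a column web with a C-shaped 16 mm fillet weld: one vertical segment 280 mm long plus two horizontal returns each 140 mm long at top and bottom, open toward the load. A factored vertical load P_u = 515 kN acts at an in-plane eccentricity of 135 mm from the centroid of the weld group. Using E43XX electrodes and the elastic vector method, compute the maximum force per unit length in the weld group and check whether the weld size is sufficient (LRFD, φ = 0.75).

E43XX → F_EXX = 430 MPa.
Total weld length L_w = 560 mm. Treat welds as unit-width lines.
Centroid: x̄ = 2×140×70 / 560 = 35 mm from the vertical weld.
Polar moment about centroid: J = I_x + I_y = [280³/12 + 2×140×140²] + [280×35² + 2(140³/12 + 140×35²)] = 8461000 mm³.
Direct shear f_v = P/L_w = 515×10³ / 560 = 919.6 N/mm (vertical).
Torsion M = P·e = 515×10³ × 135 = 69525000 N·mm.
Critical point at (x, y) = (105, 140) from centroid. f_tx = M·y/J = 1150 N/mm; f_ty = M·x/J = 862.8 N/mm.
Resultant f_max = √[f_tx² + (f_v + f_ty)²] = √[1150² + (919.6 + 862.8)²] = 2121 N/mm.
Capacity per unit length: φr_n = 0.75 × 0.6 × 430 × (0.707 × 16) = 2189 N/mm.
2121 ≤ 2189 → adequate.

f_max ≈ 2120 N/mm; adequate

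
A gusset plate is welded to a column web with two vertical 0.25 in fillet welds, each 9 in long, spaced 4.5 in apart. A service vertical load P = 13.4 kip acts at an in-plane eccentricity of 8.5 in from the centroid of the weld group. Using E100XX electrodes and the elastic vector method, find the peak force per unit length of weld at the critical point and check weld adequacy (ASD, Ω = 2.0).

f_max ≈ 3.1 kip/in; adequate

E100XX → F_EXX = 100 ksi.
Total weld length L_w = 18 in. Treat welds as unit-width lines.
Polar moment about centroid: J = 2[d³/12 + d(b/2)²] = 2[9³/12 + 9×2.25²] = 212.6 in³.
Direct shear f_v = P/L_w = 13.4 / 18 = 0.7444 kip/in (vertical).
Torsion M = P·e = 13.4 × 8.5 = 113.9 kip·in.
Critical point at (x, y) = (2.25, 4.5) from centroid. f_tx = M·y/J = 2.411 kip/in; f_ty = M·x/J = 1.205 kip/in.
Resultant f_max = √[f_tx² + (f_v + f_ty)²] = √[2.411² + (0.7444 + 1.205)²] = 3.1 kip/in.
Capacity per unit length: r_n/Ω = (1/2.0) × 0.6 × 100 × (0.707 × 0.25) = 5.302 kip/in.
3.1 ≤ 5.302 → adequate.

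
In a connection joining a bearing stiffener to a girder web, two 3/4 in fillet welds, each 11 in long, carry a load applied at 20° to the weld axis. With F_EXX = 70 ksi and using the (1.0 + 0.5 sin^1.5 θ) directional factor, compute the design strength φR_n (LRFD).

t_e = 0.707 × 0.75 = 0.5302 in; A_we = 0.5302 × 22 = 11.67 in².
Directional factor: 1.0 + 0.5 sin^1.5(20°) = 1.1.
F_nw = 0.6 × 70 × 1.1 = 46.2 ksi.
φR_n = 0.75 × 46.2 × 11.67 = 404.2 kips.

φR_n ≈ 404 kips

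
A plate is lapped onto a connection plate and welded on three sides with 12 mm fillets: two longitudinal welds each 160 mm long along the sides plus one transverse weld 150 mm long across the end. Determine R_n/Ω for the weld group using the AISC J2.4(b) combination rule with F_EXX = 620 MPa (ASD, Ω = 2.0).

t_e = 0.707 × 12 = 8.484 mm.
R_nwl = 0.6 × 620 × 8.484 × 320 × 10⁻³ = 1010 kN (longitudinal, 2 welds).
R_nwt = 0.6 × 620 × 8.484 × 150 × 10⁻³ = 473.4 kN (transverse, base value).
(i) R_nwl + R_nwt = 1483 kN; (ii) 0.85 R_nwl + 1.5 R_nwt = 1569 kN.
R_n = max = 1569 kN [governs: (ii)]; R_n/Ω = 784.3 kN.

R_n/Ω ≈ 784 kN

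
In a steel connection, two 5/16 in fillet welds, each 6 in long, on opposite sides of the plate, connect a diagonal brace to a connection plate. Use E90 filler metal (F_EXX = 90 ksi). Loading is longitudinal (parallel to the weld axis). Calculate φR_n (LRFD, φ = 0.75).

φR_n ≈ 107 kips

Effective throat t_e = 0.707 × 0.3125 = 0.2209 in.
Total length L = 12 in; A_we = 0.2209 × 12 = 2.651 in².
F_nw = 0.6 F_EXX = 0.6 × 90 = 54 ksi.
φR_n = 0.75 × 54 × 2.651 = 107.4 kips.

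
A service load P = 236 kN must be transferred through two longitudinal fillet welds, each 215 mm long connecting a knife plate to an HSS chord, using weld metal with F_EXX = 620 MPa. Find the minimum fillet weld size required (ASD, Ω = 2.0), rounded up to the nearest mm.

w = 5 mm

Total weld length L = 430 mm.
Required throat t_e = P × Ω / (0.6 F_EXX × L) = 236 × 2.0 / (0.6 × 620 × 430 × 10⁻³) = 2.951 mm.
Required leg w = t_e / 0.707 = 4.174 mm → use 5 mm.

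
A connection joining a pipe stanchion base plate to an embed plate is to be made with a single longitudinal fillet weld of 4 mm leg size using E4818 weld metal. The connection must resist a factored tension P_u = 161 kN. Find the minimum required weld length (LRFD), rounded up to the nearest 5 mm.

E48XX → F_EXX = 480 MPa.
Throat t_e = 0.707 × 4 = 2.828 mm.
φr_n = 0.75 × 0.6 × 480 × 2.828 × 10⁻³ = 0.6108 kN/mm.
L_req = P_u / φr_n = 161 / 0.6108 = 263.6 mm total.
Round up → use L = 265 mm.

L = 265 mm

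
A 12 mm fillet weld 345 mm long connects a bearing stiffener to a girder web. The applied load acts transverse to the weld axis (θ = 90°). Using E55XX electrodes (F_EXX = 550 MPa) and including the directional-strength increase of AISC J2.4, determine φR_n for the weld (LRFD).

t_e = 0.707 × 12 = 8.484 mm; A_we = 8.484 × 345 = 2927 mm².
Directional factor: 1.0 + 0.5 sin^1.5(90°) = 1.5.
F_nw = 0.6 × 550 × 1.5 = 495 MPa.
φR_n = 0.75 × 495 × 2927 × 10⁻³ = 1087 kN.

φR_n ≈ 1090 kN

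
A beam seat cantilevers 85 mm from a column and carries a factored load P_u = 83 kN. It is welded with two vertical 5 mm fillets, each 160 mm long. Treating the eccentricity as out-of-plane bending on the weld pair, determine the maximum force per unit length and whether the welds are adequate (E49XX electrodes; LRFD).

f_max ≈ 866 N/mm; NOT adequate

E49XX → F_EXX = 490 MPa.
L_w = 2 × 160 = 320 mm; section modulus (unit throat) S = 2 × L²/6 = 8533 mm².
Direct shear f_v = P/L_w = 83×10³/320 = 259.4 N/mm.
Moment M = P × e = 83×10³ × 85 = 7055000 N·mm; bending f_b = M/S = 826.8 N/mm.
f_max = √(f_v² + f_b²) = √(259.4² + 826.8²) = 866.5 N/mm.
φr_n = 0.75 × 0.6 × 490 × (0.707 × 5) = 779.5 N/mm → NOT adequate.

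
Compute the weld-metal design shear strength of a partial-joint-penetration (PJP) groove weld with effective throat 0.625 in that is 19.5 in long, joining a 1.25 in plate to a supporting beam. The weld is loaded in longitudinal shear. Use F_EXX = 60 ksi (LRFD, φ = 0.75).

Effective throat (given) t_e = 0.625 in.
A_we = 0.625 × 19.5 = 12.19 in².
F_nw = 0.6 F_EXX = 36 ksi.
φR_n = 0.75 × 36 × 12.19 = 329.1 kip.

φR_n ≈ 329 kip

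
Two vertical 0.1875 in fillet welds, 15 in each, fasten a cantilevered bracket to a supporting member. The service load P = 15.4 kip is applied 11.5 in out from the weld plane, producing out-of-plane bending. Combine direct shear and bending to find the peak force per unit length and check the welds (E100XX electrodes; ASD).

f_max ≈ 2.42 kip/in; adequate

E100XX → F_EXX = 100 ksi.
L_w = 2 × 15 = 30 in; section modulus (unit throat) S = 2 × L²/6 = 75 in².
Direct shear f_v = P/L_w = 15.4/30 = 0.5133 kip/in.
Moment M = P × e = 15.4 × 11.5 = 177.1 kip·in; bending f_b = M/S = 2.361 kip/in.
f_max = √(f_v² + f_b²) = √(0.5133² + 2.361²) = 2.416 kip/in.
r_n/Ω = (1/2.0) × 0.6 × 100 × (0.707 × 0.1875) = 3.977 kip/in → adequate.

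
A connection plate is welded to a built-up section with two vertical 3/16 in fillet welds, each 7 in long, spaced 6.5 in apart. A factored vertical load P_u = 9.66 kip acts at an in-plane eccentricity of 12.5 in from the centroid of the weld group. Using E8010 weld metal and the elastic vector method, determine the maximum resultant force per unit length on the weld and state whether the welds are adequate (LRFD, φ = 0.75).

E80XX → F_EXX = 80 ksi.
Total weld length L_w = 14 in. Treat welds as unit-width lines.
Polar moment about centroid: J = 2[d³/12 + d(b/2)²] = 2[7³/12 + 7×3.25²] = 205 in³.
Direct shear f_v = P/L_w = 9.66 / 14 = 0.69 kip/in (vertical).
Torsion M = P·e = 9.66 × 12.5 = 120.75 kip·in.
Critical point at (x, y) = (3.25, 3.5) from centroid. f_tx = M·y/J = 2.061 kip/in; f_ty = M·x/J = 1.914 kip/in.
Resultant f_max = √[f_tx² + (f_v + f_ty)²] = √[2.061² + (0.69 + 1.914)²] = 3.321 kip/in.
Capacity per unit length: φr_n = 0.75 × 0.6 × 80 × (0.707 × 0.1875) = 4.772 kip/in.
3.321 ≤ 4.772 → adequate.

f_max ≈ 3.32 kip/in; adequate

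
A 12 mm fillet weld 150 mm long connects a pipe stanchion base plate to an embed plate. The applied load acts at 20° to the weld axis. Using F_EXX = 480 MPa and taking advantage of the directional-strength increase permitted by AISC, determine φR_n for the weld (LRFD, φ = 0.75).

t_e = 0.707 × 12 = 8.484 mm; A_we = 8.484 × 150 = 1273 mm².
Directional factor: 1.0 + 0.5 sin^1.5(20°) = 1.1.
F_nw = 0.6 × 480 × 1.1 = 316.8 MPa.
φR_n = 0.75 × 316.8 × 1273 × 10⁻³ = 302.4 kN.

φR_n ≈ 302 kN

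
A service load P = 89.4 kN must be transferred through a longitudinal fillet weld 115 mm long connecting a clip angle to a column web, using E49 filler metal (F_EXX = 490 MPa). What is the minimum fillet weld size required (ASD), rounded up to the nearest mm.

Total weld length L = 115 mm.
Required throat t_e = P × Ω / (0.6 F_EXX × L) = 89.4 × 2.0 / (0.6 × 490 × 115 × 10⁻³) = 5.288 mm.
Required leg w = t_e / 0.707 = 7.48 mm → use 8 mm.

w = 8 mm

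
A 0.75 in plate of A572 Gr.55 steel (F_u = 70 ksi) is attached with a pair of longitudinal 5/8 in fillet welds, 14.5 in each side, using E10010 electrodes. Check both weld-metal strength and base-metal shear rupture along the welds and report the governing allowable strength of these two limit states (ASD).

E100XX → F_EXX = 100 ksi.
t_e = 0.707 × 0.625 = 0.4419 in; L = 29 in.
Weld metal: R_n/Ω = (1/2.0) × 0.6 × 100 × 0.4419 × 29 = 384.4 kip.
Base metal (shear rupture): R_n/Ω = (1/2.0) × 0.6 × 70 × 0.75 × 29 = 456.8 kip.
Governing: weld metal.

R_n/Ω ≈ 384 kip (weld metal governs)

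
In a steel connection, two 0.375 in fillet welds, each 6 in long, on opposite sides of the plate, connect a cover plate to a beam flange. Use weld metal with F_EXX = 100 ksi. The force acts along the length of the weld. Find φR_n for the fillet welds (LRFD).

φR_n ≈ 143 kip

Effective throat t_e = 0.707 × 0.375 = 0.2651 in.
Total length L = 12 in; A_we = 0.2651 × 12 = 3.181 in².
F_nw = 0.6 F_EXX = 0.6 × 100 = 60 ksi.
φR_n = 0.75 × 60 × 3.181 = 143.2 kip.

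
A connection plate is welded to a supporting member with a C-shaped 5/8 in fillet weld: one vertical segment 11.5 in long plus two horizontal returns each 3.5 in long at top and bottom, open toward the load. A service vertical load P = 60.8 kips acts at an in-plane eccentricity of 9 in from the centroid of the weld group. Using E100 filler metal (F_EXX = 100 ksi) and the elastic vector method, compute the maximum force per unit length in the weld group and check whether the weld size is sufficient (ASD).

Total weld length L_w = 18.5 in. Treat welds as unit-width lines.
Centroid: x̄ = 2×3.5×1.75 / 18.5 = 0.6622 in from the vertical weld.
Polar moment about centroid: J = I_x + I_y = [11.5³/12 + 2×3.5×5.75²] + [11.5×0.6622² + 2(3.5³/12 + 3.5×1.088²)] = 378.6 in³.
Direct shear f_v = P/L_w = 60.8 / 18.5 = 3.286 kip/in (vertical).
Torsion M = P·e = 60.8 × 9 = 547.2 kip·in.
Critical point at (x, y) = (2.838, 5.75) from centroid. f_tx = M·y/J = 8.31 kip/in; f_ty = M·x/J = 4.101 kip/in.
Resultant f_max = √[f_tx² + (f_v + f_ty)²] = √[8.31² + (3.286 + 4.101)²] = 11.12 kip/in.
Capacity per unit length: r_n/Ω = (1/2.0) × 0.6 × 100 × (0.707 × 0.625) = 13.26 kip/in.
11.12 ≤ 13.26 → adequate.

f_max ≈ 11.1 kip/in; adequate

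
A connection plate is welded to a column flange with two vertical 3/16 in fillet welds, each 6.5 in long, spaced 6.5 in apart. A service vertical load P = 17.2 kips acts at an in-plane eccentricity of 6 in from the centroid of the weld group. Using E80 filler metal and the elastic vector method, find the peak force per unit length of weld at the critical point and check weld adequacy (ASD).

f_max ≈ 3.65 kip/in; NOT adequate

E80XX → F_EXX = 80 ksi.
Total weld length L_w = 13 in. Treat welds as unit-width lines.
Polar moment about centroid: J = 2[d³/12 + d(b/2)²] = 2[6.5³/12 + 6.5×3.25²] = 183.1 in³.
Direct shear f_v = P/L_w = 17.2 / 13 = 1.323 kip/in (vertical).
Torsion M = P·e = 17.2 × 6 = 103.2 kip·in.
Critical point at (x, y) = (3.25, 3.25) from centroid. f_tx = M·y/J = 1.832 kip/in; f_ty = M·x/J = 1.832 kip/in.
Resultant f_max = √[f_tx² + (f_v + f_ty)²] = √[1.832² + (1.323 + 1.832)²] = 3.648 kip/in.
Capacity per unit length: r_n/Ω = (1/2.0) × 0.6 × 80 × (0.707 × 0.1875) = 3.181 kip/in.
3.648 > 3.181 → NOT adequate.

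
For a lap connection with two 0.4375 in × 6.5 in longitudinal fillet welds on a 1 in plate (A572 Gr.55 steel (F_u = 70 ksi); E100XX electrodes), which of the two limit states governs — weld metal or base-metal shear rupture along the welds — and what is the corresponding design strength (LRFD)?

φR_n ≈ 181 kips (weld metal governs)

E100XX → F_EXX = 100 ksi.
t_e = 0.707 × 0.4375 = 0.3093 in; L = 13 in.
Weld metal: φR_n = 0.75 × 0.6 × 100 × 0.3093 × 13 = 180.9 kips.
Base metal (shear rupture): φR_n = 0.75 × 0.6 × 70 × 1 × 13 = 409.5 kips.
Governing: weld metal.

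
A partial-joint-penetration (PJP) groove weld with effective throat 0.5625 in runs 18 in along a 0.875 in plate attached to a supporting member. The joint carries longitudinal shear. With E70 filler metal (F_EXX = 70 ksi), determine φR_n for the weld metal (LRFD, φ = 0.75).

φR_n ≈ 319 kips

Effective throat (given) t_e = 0.5625 in.
A_we = 0.5625 × 18 = 10.12 in².
F_nw = 0.6 F_EXX = 42 ksi.
φR_n = 0.75 × 42 × 10.12 = 318.9 kips.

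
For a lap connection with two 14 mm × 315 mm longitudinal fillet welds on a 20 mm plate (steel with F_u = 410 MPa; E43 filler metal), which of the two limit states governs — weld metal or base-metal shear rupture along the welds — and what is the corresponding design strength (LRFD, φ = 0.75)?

E43XX → F_EXX = 430 MPa.
t_e = 0.707 × 14 = 9.898 mm; L = 630 mm.
Weld metal: φR_n = 0.75 × 0.6 × 430 × 9.898 × 630 × 10⁻³ = 1207 kN.
Base metal (shear rupture): φR_n = 0.75 × 0.6 × 410 × 20 × 630 × 10⁻³ = 2325 kN.
Governing: weld metal.

φR_n ≈ 1210 kN (weld metal governs)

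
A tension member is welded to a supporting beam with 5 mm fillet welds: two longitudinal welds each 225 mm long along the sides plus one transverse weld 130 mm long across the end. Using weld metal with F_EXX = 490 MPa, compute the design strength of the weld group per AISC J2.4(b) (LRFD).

φR_n ≈ 452 kN

t_e = 0.707 × 5 = 3.535 mm.
R_nwl = 0.6 × 490 × 3.535 × 450 × 10⁻³ = 467.7 kN (longitudinal, 2 welds).
R_nwt = 0.6 × 490 × 3.535 × 130 × 10⁻³ = 135.1 kN (transverse, base value).
(i) R_nwl + R_nwt = 602.8 kN; (ii) 0.85 R_nwl + 1.5 R_nwt = 600.2 kN.
R_n = max = 602.8 kN [governs: (i)]; φR_n = 452.1 kN.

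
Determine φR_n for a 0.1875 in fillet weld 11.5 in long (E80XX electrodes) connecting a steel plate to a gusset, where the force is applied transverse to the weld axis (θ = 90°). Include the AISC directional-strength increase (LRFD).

φR_n ≈ 82.3 kip

E80XX → F_EXX = 80 ksi.
t_e = 0.707 × 0.1875 = 0.1326 in; A_we = 0.1326 × 11.5 = 1.524 in².
Directional factor: 1.0 + 0.5 sin^1.5(90°) = 1.5.
F_nw = 0.6 × 80 × 1.5 = 72 ksi.
φR_n = 0.75 × 72 × 1.524 = 82.32 kip.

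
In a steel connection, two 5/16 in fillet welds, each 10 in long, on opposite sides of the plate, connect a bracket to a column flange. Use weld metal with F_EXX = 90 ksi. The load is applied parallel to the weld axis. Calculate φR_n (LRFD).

φR_n ≈ 179 kips

Effective throat t_e = 0.707 × 0.3125 = 0.2209 in.
Total length L = 20 in; A_we = 0.2209 × 20 = 4.419 in².
F_nw = 0.6 F_EXX = 0.6 × 90 = 54 ksi.
φR_n = 0.75 × 54 × 4.419 = 179 kips.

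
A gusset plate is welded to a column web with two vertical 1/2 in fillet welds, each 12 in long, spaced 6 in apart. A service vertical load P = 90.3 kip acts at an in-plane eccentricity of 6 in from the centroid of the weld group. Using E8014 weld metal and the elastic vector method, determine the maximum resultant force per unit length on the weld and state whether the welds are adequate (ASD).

f_max ≈ 9.51 kip/in; NOT adequate

E80XX → F_EXX = 80 ksi.
Total weld length L_w = 24 in. Treat welds as unit-width lines.
Polar moment about centroid: J = 2[d³/12 + d(b/2)²] = 2[12³/12 + 12×3²] = 504 in³.
Direct shear f_v = P/L_w = 90.3 / 24 = 3.762 kip/in (vertical).
Torsion M = P·e = 90.3 × 6 = 541.8 kip·in.
Critical point at (x, y) = (3, 6) from centroid. f_tx = M·y/J = 6.45 kip/in; f_ty = M·x/J = 3.225 kip/in.
Resultant f_max = √[f_tx² + (f_v + f_ty)²] = √[6.45² + (3.762 + 3.225)²] = 9.509 kip/in.
Capacity per unit length: r_n/Ω = (1/2.0) × 0.6 × 80 × (0.707 × 0.5) = 8.484 kip/in.
9.509 > 8.484 → NOT adequate.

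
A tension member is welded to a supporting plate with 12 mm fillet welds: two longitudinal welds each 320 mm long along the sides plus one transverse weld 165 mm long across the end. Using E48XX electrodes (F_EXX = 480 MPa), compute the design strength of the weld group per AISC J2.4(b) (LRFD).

φR_n ≈ 1480 kN

t_e = 0.707 × 12 = 8.484 mm.
R_nwl = 0.6 × 480 × 8.484 × 640 × 10⁻³ = 1564 kN (longitudinal, 2 welds).
R_nwt = 0.6 × 480 × 8.484 × 165 × 10⁻³ = 403.2 kN (transverse, base value).
(i) R_nwl + R_nwt = 1967 kN; (ii) 0.85 R_nwl + 1.5 R_nwt = 1934 kN.
R_n = max = 1967 kN [governs: (i)]; φR_n = 1475 kN.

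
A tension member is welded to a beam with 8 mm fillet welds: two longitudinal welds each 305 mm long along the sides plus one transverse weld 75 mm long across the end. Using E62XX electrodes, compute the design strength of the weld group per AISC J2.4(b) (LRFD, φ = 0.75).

E62XX → F_EXX = 620 MPa.
t_e = 0.707 × 8 = 5.656 mm.
R_nwl = 0.6 × 620 × 5.656 × 610 × 10⁻³ = 1283 kN (longitudinal, 2 welds).
R_nwt = 0.6 × 620 × 5.656 × 75 × 10⁻³ = 157.8 kN (transverse, base value).
(i) R_nwl + R_nwt = 1441 kN; (ii) 0.85 R_nwl + 1.5 R_nwt = 1328 kN.
R_n = max = 1441 kN [governs: (i)]; φR_n = 1081 kN.

φR_n ≈ 1080 kN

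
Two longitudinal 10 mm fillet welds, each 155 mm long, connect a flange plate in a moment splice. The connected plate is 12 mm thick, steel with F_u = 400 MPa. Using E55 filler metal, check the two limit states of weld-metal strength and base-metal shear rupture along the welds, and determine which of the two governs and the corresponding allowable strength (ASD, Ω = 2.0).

R_n/Ω ≈ 362 kN (weld metal governs)

E55XX → F_EXX = 550 MPa.
t_e = 0.707 × 10 = 7.07 mm; L = 310 mm.
Weld metal: R_n/Ω = (1/2.0) × 0.6 × 550 × 7.07 × 310 × 10⁻³ = 361.6 kN.
Base metal (shear rupture): R_n/Ω = (1/2.0) × 0.6 × 400 × 12 × 310 × 10⁻³ = 446.4 kN.
Governing: weld metal.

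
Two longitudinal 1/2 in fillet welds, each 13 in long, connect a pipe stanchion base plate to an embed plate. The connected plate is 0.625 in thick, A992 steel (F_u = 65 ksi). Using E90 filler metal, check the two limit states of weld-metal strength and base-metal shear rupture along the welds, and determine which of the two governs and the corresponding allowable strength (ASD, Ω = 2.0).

R_n/Ω ≈ 248 kips (weld metal governs)

E90XX → F_EXX = 90 ksi.
t_e = 0.707 × 0.5 = 0.3535 in; L = 26 in.
Weld metal: R_n/Ω = (1/2.0) × 0.6 × 90 × 0.3535 × 26 = 248.2 kips.
Base metal (shear rupture): R_n/Ω = (1/2.0) × 0.6 × 65 × 0.625 × 26 = 316.9 kips.
Governing: weld metal.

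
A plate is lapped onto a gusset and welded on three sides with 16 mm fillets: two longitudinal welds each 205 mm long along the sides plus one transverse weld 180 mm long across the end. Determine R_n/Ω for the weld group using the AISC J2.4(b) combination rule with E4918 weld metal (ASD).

R_n/Ω ≈ 1030 kN

E49XX → F_EXX = 490 MPa.
t_e = 0.707 × 16 = 11.31 mm.
R_nwl = 0.6 × 490 × 11.31 × 410 × 10⁻³ = 1364 kN (longitudinal, 2 welds).
R_nwt = 0.6 × 490 × 11.31 × 180 × 10⁻³ = 598.6 kN (transverse, base value).
(i) R_nwl + R_nwt = 1962 kN; (ii) 0.85 R_nwl + 1.5 R_nwt = 2057 kN.
R_n = max = 2057 kN [governs: (ii)]; R_n/Ω = 1028 kN.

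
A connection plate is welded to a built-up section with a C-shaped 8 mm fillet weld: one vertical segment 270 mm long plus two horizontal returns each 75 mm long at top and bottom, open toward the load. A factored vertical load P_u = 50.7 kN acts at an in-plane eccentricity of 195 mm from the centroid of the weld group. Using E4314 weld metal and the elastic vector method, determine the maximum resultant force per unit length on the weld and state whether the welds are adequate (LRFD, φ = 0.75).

E43XX → F_EXX = 430 MPa.
Total weld length L_w = 420 mm. Treat welds as unit-width lines.
Centroid: x̄ = 2×75×37.5 / 420 = 13.39 mm from the vertical weld.
Polar moment about centroid: J = I_x + I_y = [270³/12 + 2×75×135²] + [270×13.39² + 2(75³/12 + 75×24.11²)] = 4580000 mm³.
Direct shear f_v = P/L_w = 50.7×10³ / 420 = 120.7 N/mm (vertical).
Torsion M = P·e = 50.7×10³ × 195 = 9886500 N·mm.
Critical point at (x, y) = (61.61, 135) from centroid. f_tx = M·y/J = 291.4 N/mm; f_ty = M·x/J = 133 N/mm.
Resultant f_max = √[f_tx² + (f_v + f_ty)²] = √[291.4² + (120.7 + 133)²] = 386.4 N/mm.
Capacity per unit length: φr_n = 0.75 × 0.6 × 430 × (0.707 × 8) = 1094 N/mm.
386.4 ≤ 1094 → adequate.

f_max ≈ 386 N/mm; adequate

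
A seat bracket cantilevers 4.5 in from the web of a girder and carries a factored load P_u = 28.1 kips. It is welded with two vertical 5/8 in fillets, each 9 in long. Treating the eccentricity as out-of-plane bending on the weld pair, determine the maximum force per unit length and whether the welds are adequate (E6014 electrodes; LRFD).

f_max ≈ 4.94 kip/in; adequate

E60XX → F_EXX = 60 ksi.
L_w = 2 × 9 = 18 in; section modulus (unit throat) S = 2 × L²/6 = 27 in².
Direct shear f_v = P/L_w = 28.1/18 = 1.561 kip/in.
Moment M = P × e = 28.1 × 4.5 = 126.45 kip·in; bending f_b = M/S = 4.683 kip/in.
f_max = √(f_v² + f_b²) = √(1.561² + 4.683²) = 4.937 kip/in.
φr_n = 0.75 × 0.6 × 60 × (0.707 × 0.625) = 11.93 kip/in → adequate.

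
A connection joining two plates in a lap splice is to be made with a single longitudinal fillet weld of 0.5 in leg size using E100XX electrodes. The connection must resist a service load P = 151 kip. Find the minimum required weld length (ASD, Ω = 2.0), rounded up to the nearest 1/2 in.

E100XX → F_EXX = 100 ksi.
Throat t_e = 0.707 × 0.5 = 0.3535 in.
r_n/Ω = (0.6 × 100 × 0.3535) / 2.0 = 10.6 kip/in.
L_req = P / (r_n/Ω) = 151 / 10.6 = 14.24 in total.
Round up → use L = 14.5 in.

L = 14.5 in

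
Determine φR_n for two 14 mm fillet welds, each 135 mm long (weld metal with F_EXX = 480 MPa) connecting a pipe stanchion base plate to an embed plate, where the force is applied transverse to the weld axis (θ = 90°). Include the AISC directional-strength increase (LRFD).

t_e = 0.707 × 14 = 9.898 mm; A_we = 9.898 × 270 = 2672 mm².
Directional factor: 1.0 + 0.5 sin^1.5(90°) = 1.5.
F_nw = 0.6 × 480 × 1.5 = 432 MPa.
φR_n = 0.75 × 432 × 2672 × 10⁻³ = 865.9 kN.

φR_n ≈ 866 kN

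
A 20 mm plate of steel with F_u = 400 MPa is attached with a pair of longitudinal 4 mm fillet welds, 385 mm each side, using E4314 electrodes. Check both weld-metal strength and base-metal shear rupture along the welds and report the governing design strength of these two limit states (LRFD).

φR_n ≈ 421 kN (weld metal governs)

E43XX → F_EXX = 430 MPa.
t_e = 0.707 × 4 = 2.828 mm; L = 770 mm.
Weld metal: φR_n = 0.75 × 0.6 × 430 × 2.828 × 770 × 10⁻³ = 421.4 kN.
Base metal (shear rupture): φR_n = 0.75 × 0.6 × 400 × 20 × 770 × 10⁻³ = 2772 kN.
Governing: weld metal.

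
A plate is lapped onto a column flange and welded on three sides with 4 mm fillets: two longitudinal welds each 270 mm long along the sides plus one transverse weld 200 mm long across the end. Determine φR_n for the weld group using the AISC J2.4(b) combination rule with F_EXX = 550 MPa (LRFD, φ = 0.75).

φR_n ≈ 531 kN

t_e = 0.707 × 4 = 2.828 mm.
R_nwl = 0.6 × 550 × 2.828 × 540 × 10⁻³ = 503.9 kN (longitudinal, 2 welds).
R_nwt = 0.6 × 550 × 2.828 × 200 × 10⁻³ = 186.6 kN (transverse, base value).
(i) R_nwl + R_nwt = 690.6 kN; (ii) 0.85 R_nwl + 1.5 R_nwt = 708.3 kN.
R_n = max = 708.3 kN [governs: (ii)]; φR_n = 531.2 kN.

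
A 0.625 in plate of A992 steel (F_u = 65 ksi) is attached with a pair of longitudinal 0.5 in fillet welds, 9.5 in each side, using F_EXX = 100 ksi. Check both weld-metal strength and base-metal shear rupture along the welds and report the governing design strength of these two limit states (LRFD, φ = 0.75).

φR_n ≈ 302 kip (weld metal governs)

t_e = 0.707 × 0.5 = 0.3535 in; L = 19 in.
Weld metal: φR_n = 0.75 × 0.6 × 100 × 0.3535 × 19 = 302.2 kip.
Base metal (shear rupture): φR_n = 0.75 × 0.6 × 65 × 0.625 × 19 = 347.3 kip.
Governing: weld metal.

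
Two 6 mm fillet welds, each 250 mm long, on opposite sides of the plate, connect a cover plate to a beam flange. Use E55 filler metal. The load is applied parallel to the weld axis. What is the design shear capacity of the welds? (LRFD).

E55XX → F_EXX = 550 MPa.
Effective throat t_e = 0.707 × 6 = 4.242 mm.
Total length L = 500 mm; A_we = 4.242 × 500 = 2121 mm².
F_nw = 0.6 F_EXX = 0.6 × 550 = 330 MPa.
φR_n = 0.75 × 330 × 2121 × 10⁻³ = 524.9 kN.

φR_n ≈ 525 kN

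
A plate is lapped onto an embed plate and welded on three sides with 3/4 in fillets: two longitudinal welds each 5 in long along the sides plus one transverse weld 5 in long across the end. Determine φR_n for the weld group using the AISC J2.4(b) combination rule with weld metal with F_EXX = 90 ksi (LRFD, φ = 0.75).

φR_n ≈ 344 kips

t_e = 0.707 × 0.75 = 0.5302 in.
R_nwl = 0.6 × 90 × 0.5302 × 10 = 286.3 kips (longitudinal, 2 welds).
R_nwt = 0.6 × 90 × 0.5302 × 5 = 143.2 kips (transverse, base value).
(i) R_nwl + R_nwt = 429.5 kips; (ii) 0.85 R_nwl + 1.5 R_nwt = 458.1 kips.
R_n = max = 458.1 kips [governs: (ii)]; φR_n = 343.6 kips.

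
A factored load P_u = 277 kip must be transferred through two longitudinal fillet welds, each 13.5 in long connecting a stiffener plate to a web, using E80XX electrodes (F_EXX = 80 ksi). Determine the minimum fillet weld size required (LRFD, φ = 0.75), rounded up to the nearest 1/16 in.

w = 7/16 in

Total weld length L = 27 in.
Required throat t_e = P_u / (φ × 0.6 F_EXX × L) = 277 / (0.75 × 0.6 × 80 × 27) = 0.285 in.
Required leg w = t_e / 0.707 = 0.4031 in → use 7/16 in.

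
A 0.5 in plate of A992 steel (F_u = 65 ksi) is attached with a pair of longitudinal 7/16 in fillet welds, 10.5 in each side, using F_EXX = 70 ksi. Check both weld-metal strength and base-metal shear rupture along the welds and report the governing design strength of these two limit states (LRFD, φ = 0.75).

φR_n ≈ 205 kip (weld metal governs)

t_e = 0.707 × 0.4375 = 0.3093 in; L = 21 in.
Weld metal: φR_n = 0.75 × 0.6 × 70 × 0.3093 × 21 = 204.6 kip.
Base metal (shear rupture): φR_n = 0.75 × 0.6 × 65 × 0.5 × 21 = 307.1 kip.
Governing: weld metal.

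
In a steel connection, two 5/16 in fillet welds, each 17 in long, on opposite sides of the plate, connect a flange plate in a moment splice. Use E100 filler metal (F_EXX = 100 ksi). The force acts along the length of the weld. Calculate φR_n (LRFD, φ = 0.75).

Effective throat t_e = 0.707 × 0.3125 = 0.2209 in.
Total length L = 34 in; A_we = 0.2209 × 34 = 7.512 in².
F_nw = 0.6 F_EXX = 0.6 × 100 = 60 ksi.
φR_n = 0.75 × 60 × 7.512 = 338 kips.

φR_n ≈ 338 kips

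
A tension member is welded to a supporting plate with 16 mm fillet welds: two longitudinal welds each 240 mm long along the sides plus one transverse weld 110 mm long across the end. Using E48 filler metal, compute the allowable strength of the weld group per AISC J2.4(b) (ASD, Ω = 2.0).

E48XX → F_EXX = 480 MPa.
t_e = 0.707 × 16 = 11.31 mm.
R_nwl = 0.6 × 480 × 11.31 × 480 × 10⁻³ = 1564 kN (longitudinal, 2 welds).
R_nwt = 0.6 × 480 × 11.31 × 110 × 10⁻³ = 358.4 kN (transverse, base value).
(i) R_nwl + R_nwt = 1922 kN; (ii) 0.85 R_nwl + 1.5 R_nwt = 1867 kN.
R_n = max = 1922 kN [governs: (i)]; R_n/Ω = 961.1 kN.

R_n/Ω ≈ 961 kN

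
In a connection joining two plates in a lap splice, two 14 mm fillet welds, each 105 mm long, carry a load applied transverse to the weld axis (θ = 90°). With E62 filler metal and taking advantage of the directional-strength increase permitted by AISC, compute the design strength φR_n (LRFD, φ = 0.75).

E62XX → F_EXX = 620 MPa.
t_e = 0.707 × 14 = 9.898 mm; A_we = 9.898 × 210 = 2079 mm².
Directional factor: 1.0 + 0.5 sin^1.5(90°) = 1.5.
F_nw = 0.6 × 620 × 1.5 = 558 MPa.
φR_n = 0.75 × 558 × 2079 × 10⁻³ = 869.9 kN.

φR_n ≈ 870 kN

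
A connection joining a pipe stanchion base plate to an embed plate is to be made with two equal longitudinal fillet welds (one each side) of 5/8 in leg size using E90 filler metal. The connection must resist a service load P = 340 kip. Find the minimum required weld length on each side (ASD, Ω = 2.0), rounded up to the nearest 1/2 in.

L = 14.5 in on each side

E90XX → F_EXX = 90 ksi.
Throat t_e = 0.707 × 0.625 = 0.4419 in.
r_n/Ω = (0.6 × 90 × 0.4419) / 2.0 = 11.93 kip/in.
L_req = P / (r_n/Ω) = 340 / 11.93 = 28.5 in total.
Per side: 28.5 / 2 = 14.25 in.
Round up → use L = 14.5 in on each side.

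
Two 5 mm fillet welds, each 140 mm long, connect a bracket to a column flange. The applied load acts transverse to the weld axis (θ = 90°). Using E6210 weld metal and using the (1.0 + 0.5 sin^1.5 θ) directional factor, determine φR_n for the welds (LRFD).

E62XX → F_EXX = 620 MPa.
t_e = 0.707 × 5 = 3.535 mm; A_we = 3.535 × 280 = 989.8 mm².
Directional factor: 1.0 + 0.5 sin^1.5(90°) = 1.5.
F_nw = 0.6 × 620 × 1.5 = 558 MPa.
φR_n = 0.75 × 558 × 989.8 × 10⁻³ = 414.2 kN.

φR_n ≈ 414 kN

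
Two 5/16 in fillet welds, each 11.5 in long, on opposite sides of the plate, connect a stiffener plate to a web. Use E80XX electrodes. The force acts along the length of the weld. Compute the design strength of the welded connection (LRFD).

φR_n ≈ 183 kips

E80XX → F_EXX = 80 ksi.
Effective throat t_e = 0.707 × 0.3125 = 0.2209 in.
Total length L = 23 in; A_we = 0.2209 × 23 = 5.082 in².
F_nw = 0.6 F_EXX = 0.6 × 80 = 48 ksi.
φR_n = 0.75 × 48 × 5.082 = 182.9 kips.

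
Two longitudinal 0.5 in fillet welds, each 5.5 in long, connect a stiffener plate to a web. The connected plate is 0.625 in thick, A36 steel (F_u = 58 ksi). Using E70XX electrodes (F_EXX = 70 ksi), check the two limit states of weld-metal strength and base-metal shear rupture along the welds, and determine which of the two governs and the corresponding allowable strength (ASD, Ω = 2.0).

t_e = 0.707 × 0.5 = 0.3535 in; L = 11 in.
Weld metal: R_n/Ω = (1/2.0) × 0.6 × 70 × 0.3535 × 11 = 81.66 kips.
Base metal (shear rupture): R_n/Ω = (1/2.0) × 0.6 × 58 × 0.625 × 11 = 119.6 kips.
Governing: weld metal.

R_n/Ω ≈ 81.7 kips (weld metal governs)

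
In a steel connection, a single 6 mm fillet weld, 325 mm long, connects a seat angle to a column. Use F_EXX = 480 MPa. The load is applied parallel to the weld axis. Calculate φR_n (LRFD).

φR_n ≈ 298 kN

Effective throat t_e = 0.707 × 6 = 4.242 mm.
Total length L = 325 mm; A_we = 4.242 × 325 = 1379 mm².
F_nw = 0.6 F_EXX = 0.6 × 480 = 288 MPa.
φR_n = 0.75 × 288 × 1379 × 10⁻³ = 297.8 kN.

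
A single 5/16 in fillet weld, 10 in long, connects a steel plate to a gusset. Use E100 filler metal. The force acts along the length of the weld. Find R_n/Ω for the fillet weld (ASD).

R_n/Ω ≈ 66.3 kips

E100XX → F_EXX = 100 ksi.
Effective throat t_e = 0.707 × 0.3125 = 0.2209 in.
Total length L = 10 in; A_we = 0.2209 × 10 = 2.209 in².
F_nw = 0.6 F_EXX = 0.6 × 100 = 60 ksi.
R_n = 60 × 2.209 = 132.6 kips; R_n/Ω = 132.6/2.0 = 66.28 kips.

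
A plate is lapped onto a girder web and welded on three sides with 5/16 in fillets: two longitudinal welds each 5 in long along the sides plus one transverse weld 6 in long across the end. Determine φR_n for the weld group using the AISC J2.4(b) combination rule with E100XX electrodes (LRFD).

E100XX → F_EXX = 100 ksi.
t_e = 0.707 × 0.3125 = 0.2209 in.
R_nwl = 0.6 × 100 × 0.2209 × 10 = 132.6 kips (longitudinal, 2 welds).
R_nwt = 0.6 × 100 × 0.2209 × 6 = 79.54 kips (transverse, base value).
(i) R_nwl + R_nwt = 212.1 kips; (ii) 0.85 R_nwl + 1.5 R_nwt = 232 kips.
R_n = max = 232 kips [governs: (ii)]; φR_n = 174 kips.

φR_n ≈ 174 kips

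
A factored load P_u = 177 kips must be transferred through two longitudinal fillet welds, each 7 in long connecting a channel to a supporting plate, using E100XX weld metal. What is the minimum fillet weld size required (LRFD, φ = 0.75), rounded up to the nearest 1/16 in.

E100XX → F_EXX = 100 ksi.
Total weld length L = 14 in.
Required throat t_e = P_u / (φ × 0.6 F_EXX × L) = 177 / (0.75 × 0.6 × 100 × 14) = 0.281 in.
Required leg w = t_e / 0.707 = 0.3974 in → use 7/16 in.

w = 7/16 in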